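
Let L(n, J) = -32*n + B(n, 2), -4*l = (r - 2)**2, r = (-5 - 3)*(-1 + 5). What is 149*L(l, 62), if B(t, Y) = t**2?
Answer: 13822581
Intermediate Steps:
r = -32 (r = -8*4 = -32)
l = -289 (l = -(-32 - 2)**2/4 = -1/4*(-34)**2 = -1/4*1156 = -289)
L(n, J) = n**2 - 32*n (L(n, J) = -32*n + n**2 = n**2 - 32*n)
149*L(l, 62) = 149*(-289*(-32 - 289)) = 149*(-289*(-321)) = 149*92769 = 13822581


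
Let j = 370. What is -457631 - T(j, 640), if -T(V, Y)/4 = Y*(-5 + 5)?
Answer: -457631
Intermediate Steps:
T(V, Y) = 0 (T(V, Y) = -4*Y*(-5 + 5) = -4*Y*0 = -4*0 = 0)
-457631 - T(j, 640) = -457631 - 1*0 = -457631 + 0 = -457631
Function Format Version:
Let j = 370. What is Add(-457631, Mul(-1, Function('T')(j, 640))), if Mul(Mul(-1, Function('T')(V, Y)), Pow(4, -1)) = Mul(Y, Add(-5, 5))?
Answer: -457631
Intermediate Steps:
Function('T')(V, Y) = 0 (Function('T')(V, Y) = Mul(-4, Mul(Y, Add(-5, 5))) = Mul(-4, Mul(Y, 0)) = Mul(-4, 0) = 0)
Add(-457631, Mul(-1, Function('T')(j, 640))) = Add(-457631, Mul(-1, 0)) = Add(-457631, 0) = -457631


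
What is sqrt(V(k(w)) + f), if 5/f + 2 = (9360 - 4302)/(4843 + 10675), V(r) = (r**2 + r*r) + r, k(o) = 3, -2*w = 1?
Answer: sqrt(3039088286)/12989 ≈ 4.2442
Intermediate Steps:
w = -1/2 (w = -1/2*1 = -1/2 ≈ -0.50000)
V(r) = r + 2*r**2 (V(r) = (r**2 + r**2) + r = 2*r**2 + r = r + 2*r**2)
f = -38795/12989 (f = 5/(-2 + (9360 - 4302)/(4843 + 10675)) = 5/(-2 + 5058/15518) = 5/(-2 + 5058*(1/15518)) = 5/(-2 + 2529/7759) = 5/(-12989/7759) = 5*(-7759/12989) = -38795/12989 ≈ -2.9868)
sqrt(V(k(w)) + f) = sqrt(3*(1 + 2*3) - 38795/12989) = sqrt(3*(1 + 6) - 38795/12989) = sqrt(3*7 - 38795/12989) = sqrt(21 - 38795/12989) = sqrt(233974/12989) = sqrt(3039088286)/12989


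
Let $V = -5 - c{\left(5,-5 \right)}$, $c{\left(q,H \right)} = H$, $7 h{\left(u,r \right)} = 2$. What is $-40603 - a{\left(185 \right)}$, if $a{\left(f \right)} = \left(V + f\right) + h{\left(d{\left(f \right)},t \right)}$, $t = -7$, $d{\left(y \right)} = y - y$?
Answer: $- \frac{285518}{7} \approx -40788.0$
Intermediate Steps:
$d{\left(y \right)} = 0$
$h{\left(u,r \right)} = \frac{2}{7}$ ($h{\left(u,r \right)} = \frac{1}{7} \cdot 2 = \frac{2}{7}$)
$V = 0$ ($V = -5 - -5 = -5 + 5 = 0$)
$a{\left(f \right)} = \frac{2}{7} + f$ ($a{\left(f \right)} = \left(0 + f\right) + \frac{2}{7} = f + \frac{2}{7} = \frac{2}{7} + f$)
$-40603 - a{\left(185 \right)} = -40603 - \left(\frac{2}{7} + 185\right) = -40603 - \frac{1297}{7} = - \frac{285518}{7}$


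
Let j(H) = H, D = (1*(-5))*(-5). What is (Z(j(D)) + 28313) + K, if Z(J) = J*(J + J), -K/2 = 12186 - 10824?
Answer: 26839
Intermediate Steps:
D = 25 (D = -5*(-5) = 25)
K = -2724 (K = -2*(12186 - 10824) = -2*1362 = -2724)
Z(J) = 2*J² (Z(J) = J*(2*J) = 2*J²)
(Z(j(D)) + 28313) + K = (2*25² + 28313) - 2724 = (2*625 + 28313) - 2724 = (1250 + 28313) - 2724 = 29563 - 2724 = 26839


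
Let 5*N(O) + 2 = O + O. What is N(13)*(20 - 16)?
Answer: 96/5 ≈ 19.200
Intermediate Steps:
N(O) = -⅖ + 2*O/5 (N(O) = -⅖ + (O + O)/5 = -⅖ + (2*O)/5 = -⅖ + 2*O/5)
N(13)*(20 - 16) = (-⅖ + (⅖)*13)*(20 - 16) = (-⅖ + 26/5)*4 = (24/5)*4 = 96/5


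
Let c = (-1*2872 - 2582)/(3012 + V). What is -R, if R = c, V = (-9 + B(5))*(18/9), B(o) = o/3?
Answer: 8181/4496 ≈ 1.8196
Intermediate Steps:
B(o) = o/3 (B(o) = o*(⅓) = o/3)
V = -44/3 (V = (-9 + (⅓)*5)*(18/9) = (-9 + 5/3)*(18*(⅑)) = -22/3*2 = -44/3 ≈ -14.667)
c = -8181/4496 (c = (-1*2872 - 2582)/(3012 - 44/3) = (-2872 - 2582)/(8992/3) = -5454*3/8992 = -8181/4496 ≈ -1.8196)
R = -8181/4496 ≈ -1.8196
-R = -1*(-8181/4496) = 8181/4496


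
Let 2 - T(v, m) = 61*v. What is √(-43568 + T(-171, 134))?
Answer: 47*I*√15 ≈ 182.03*I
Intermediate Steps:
T(v, m) = 2 - 61*v
√(-43568 + T(-171, 134)) = √(-43568 + (2 - 61*(-171))) = √(-43568 + (2 + 10431)) = √(-43568 + 10433) = √(-33135) = 47*I*√15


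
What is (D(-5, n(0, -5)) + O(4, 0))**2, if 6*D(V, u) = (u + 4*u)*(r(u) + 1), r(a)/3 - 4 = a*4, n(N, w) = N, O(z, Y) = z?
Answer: 16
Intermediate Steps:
r(a) = 12 + 12*a (r(a) = 12 + 3*(a*4) = 12 + 3*(4*a) = 12 + 12*a)
D(V, u) = 5*u*(13 + 12*u)/6 (D(V, u) = ((u + 4*u)*((12 + 12*u) + 1))/6 = ((5*u)*(13 + 12*u))/6 = (5*u*(13 + 12*u))/6 = 5*u*(13 + 12*u)/6)
(D(-5, n(0, -5)) + O(4, 0))**2 = ((5/6)*0*(13 + 12*0) + 4)**2 = ((5/6)*0*(13 + 0) + 4)**2 = ((5/6)*0*13 + 4)**2 = (0 + 4)**2 = 4**2 = 16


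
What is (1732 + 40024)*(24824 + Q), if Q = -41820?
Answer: -709684976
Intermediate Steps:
(1732 + 40024)*(24824 + Q) = (1732 + 40024)*(24824 - 41820) = 41756*(-16996) = -709684976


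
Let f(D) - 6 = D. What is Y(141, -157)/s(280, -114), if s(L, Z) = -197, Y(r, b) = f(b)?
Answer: 151/197 ≈ 0.76650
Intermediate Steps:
f(D) = 6 + D
Y(r, b) = 6 + b
Y(141, -157)/s(280, -114) = (6 - 157)/(-197) = -151*(-1/197) = 151/197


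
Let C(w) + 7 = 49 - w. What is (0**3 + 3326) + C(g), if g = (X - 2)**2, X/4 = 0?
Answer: 3364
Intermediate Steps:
X = 0 (X = 4*0 = 0)
g = 4 (g = (0 - 2)**2 = (-2)**2 = 4)
C(w) = 42 - w (C(w) = -7 + (49 - w) = 42 - w)
(0**3 + 3326) + C(g) = (0**3 + 3326) + (42 - 1*4) = (0 + 3326) + (42 - 4) = 3326 + 38 = 3364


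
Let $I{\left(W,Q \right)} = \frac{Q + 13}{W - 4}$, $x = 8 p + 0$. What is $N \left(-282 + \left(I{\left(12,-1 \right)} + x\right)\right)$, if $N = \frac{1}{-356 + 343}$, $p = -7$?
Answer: $\frac{673}{26} \approx 25.885$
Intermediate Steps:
$x = -56$ ($x = 8 \left(-7\right) + 0 = -56 + 0 = -56$)
$I{\left(W,Q \right)} = \frac{13 + Q}{-4 + W}$
$N = - \frac{1}{13}$ ($N = \frac{1}{-13} = - \frac{1}{13} \approx -0.076923$)
$N \left(-282 + \left(I{\left(12,-1 \right)} + x\right)\right) = - \frac{-282 - \left(56 - \frac{13 - 1}{-4 + 12}\right)}{13} = - \frac{-282 - \left(56 - \frac{1}{8} \cdot 12\right)}{13} = - \frac{-282 + \left(\frac{1}{8} \cdot 12 - 56\right)}{13} = - \frac{-282 + \left(\frac{3}{2} - 56\right)}{13} = - \frac{-282 - \frac{109}{2}}{13} = \left(- \frac{1}{13}\right) \left(- \frac{673}{2}\right) = \frac{673}{26}$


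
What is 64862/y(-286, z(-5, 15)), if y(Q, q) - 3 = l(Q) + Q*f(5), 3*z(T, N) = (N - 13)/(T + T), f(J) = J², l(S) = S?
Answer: -64862/7433 ≈ -8.7262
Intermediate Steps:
z(T, N) = (-13 + N)/(6*T) (z(T, N) = ((N - 13)/(T + T))/3 = ((-13 + N)/((2*T)))/3 = ((-13 + N)*(1/(2*T)))/3 = ((-13 + N)/(2*T))/3 = (-13 + N)/(6*T))
y(Q, q) = 3 + 26*Q (y(Q, q) = 3 + (Q + Q*5²) = 3 + (Q + Q*25) = 3 + (Q + 25*Q) = 3 + 26*Q)
64862/y(-286, z(-5, 15)) = 64862/(3 + 26*(-286)) = 64862/(3 - 7436) = 64862/(-7433) = 64862*(-1/7433) = -64862/7433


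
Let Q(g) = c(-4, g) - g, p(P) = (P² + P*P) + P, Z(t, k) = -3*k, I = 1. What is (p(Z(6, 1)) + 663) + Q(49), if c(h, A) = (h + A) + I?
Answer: 675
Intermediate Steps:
c(h, A) = 1 + A + h (c(h, A) = (h + A) + 1 = (A + h) + 1 = 1 + A + h)
p(P) = P + 2*P² (p(P) = (P² + P²) + P = 2*P² + P = P + 2*P²)
Q(g) = -3 (Q(g) = (1 + g - 4) - g = (-3 + g) - g = -3)
(p(Z(6, 1)) + 663) + Q(49) = ((-3*1)*(1 + 2*(-3*1)) + 663) - 3 = (-3*(1 + 2*(-3)) + 663) - 3 = (-3*(1 - 6) + 663) - 3 = (-3*(-5) + 663) - 3 = (15 + 663) - 3 = 678 - 3 = 675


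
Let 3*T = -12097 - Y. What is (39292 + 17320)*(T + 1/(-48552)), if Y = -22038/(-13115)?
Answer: -12114888519709977/53063290 ≈ -2.2831e+8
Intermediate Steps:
Y = 22038/13115 (Y = -22038*(-1/13115) = 22038/13115 ≈ 1.6804)
T = -158674193/39345 (T = (-12097 - 1*22038/13115)/3 = (-12097 - 22038/13115)/3 = (1/3)*(-158674193/13115) = -158674193/39345 ≈ -4032.9)
(39292 + 17320)*(T + 1/(-48552)) = (39292 + 17320)*(-158674193/39345 + 1/(-48552)) = 56612*(-158674193/39345 - 1/48552) = 56612*(-855994384209/212253160) = -12114888519709977/53063290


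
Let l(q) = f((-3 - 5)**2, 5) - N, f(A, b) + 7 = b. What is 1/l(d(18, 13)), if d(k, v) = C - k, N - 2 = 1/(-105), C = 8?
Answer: -105/419 ≈ -0.25060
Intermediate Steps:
f(A, b) = -7 + b
N = 209/105 (N = 2 + 1/(-105) = 2 - 1/105 = 209/105 ≈ 1.9905)
d(k, v) = 8 - k
l(q) = -419/105 (l(q) = (-7 + 5) - 1*209/105 = -2 - 209/105 = -419/105)
1/l(d(18, 13)) = 1/(-419/105) = -105/419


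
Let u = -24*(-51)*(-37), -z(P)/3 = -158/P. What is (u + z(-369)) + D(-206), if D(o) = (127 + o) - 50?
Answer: -5586449/123 ≈ -45418.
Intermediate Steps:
z(P) = 474/P (z(P) = -(-474)/P = 474/P)
D(o) = 77 + o
u = -45288 (u = 1224*(-37) = -45288)
(u + z(-369)) + D(-206) = (-45288 + 474/(-369)) + (77 - 206) = (-45288 + 474*(-1/369)) - 129 = (-45288 - 158/123) - 129 = -5570582/123 - 129 = -5586449/123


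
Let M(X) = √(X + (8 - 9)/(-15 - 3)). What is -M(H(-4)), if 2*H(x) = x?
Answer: -I*√70/6 ≈ -1.3944*I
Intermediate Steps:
H(x) = x/2
M(X) = √(1/18 + X) (M(X) = √(X - 1/(-18)) = √(X - 1*(-1/18)) = √(X + 1/18) = √(1/18 + X))
-M(H(-4)) = -√(2 + 36*((½)*(-4)))/6 = -√(2 + 36*(-2))/6 = -√(2 - 72)/6 = -√(-70)/6 = -I*√70/6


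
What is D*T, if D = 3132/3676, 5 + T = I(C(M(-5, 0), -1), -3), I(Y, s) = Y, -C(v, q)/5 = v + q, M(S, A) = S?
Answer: 19575/919 ≈ 21.300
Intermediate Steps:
C(v, q) = -5*q - 5*v (C(v, q) = -5*(v + q) = -5*(q + v) = -5*q - 5*v)
T = 25 (T = -5 + (-5*(-1) - 5*(-5)) = -5 + (5 + 25) = -5 + 30 = 25)
D = 783/919 (D = 3132*(1/3676) = 783/919 ≈ 0.85201)
D*T = (783/919)*25 = 19575/919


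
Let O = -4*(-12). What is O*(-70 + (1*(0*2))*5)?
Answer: -3360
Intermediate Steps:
O = 48
O*(-70 + (1*(0*2))*5) = 48*(-70 + (1*(0*2))*5) = 48*(-70 + (1*0)*5) = 48*(-70 + 0*5) = 48*(-70 + 0) = 48*(-70) = -3360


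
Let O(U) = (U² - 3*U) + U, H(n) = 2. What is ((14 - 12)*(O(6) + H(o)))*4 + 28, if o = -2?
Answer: 236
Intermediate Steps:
O(U) = U² - 2*U
((14 - 12)*(O(6) + H(o)))*4 + 28 = ((14 - 12)*(6*(-2 + 6) + 2))*4 + 28 = (2*(6*4 + 2))*4 + 28 = (2*(24 + 2))*4 + 28 = (2*26)*4 + 28 = 52*4 + 28 = 208 + 28 = 236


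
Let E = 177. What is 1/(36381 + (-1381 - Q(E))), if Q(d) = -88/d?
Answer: 177/6195088 ≈ 2.8571e-5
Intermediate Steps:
1/(36381 + (-1381 - Q(E))) = 1/(36381 + (-1381 - (-88)/177)) = 1/(36381 + (-1381 - 1*(-88/177))) = 1/(36381 + (-1381 + 88/177)) = 1/(36381 - 244349/177) = 1/(6195088/177) = 177/6195088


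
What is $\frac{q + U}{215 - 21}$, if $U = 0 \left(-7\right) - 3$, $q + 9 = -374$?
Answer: $- \frac{193}{97} \approx -1.9897$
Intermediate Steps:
$q = -383$ ($q = -9 - 374 = -383$)
$U = -3$ ($U = 0 - 3 = -3$)
$\frac{q + U}{215 - 21} = \frac{-383 - 3}{215 - 21} = - \frac{386}{194} = \left(-386\right) \frac{1}{194} = - \frac{193}{97}$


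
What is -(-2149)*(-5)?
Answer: -10745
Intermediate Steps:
-(-2149)*(-5) = -307*35 = -10745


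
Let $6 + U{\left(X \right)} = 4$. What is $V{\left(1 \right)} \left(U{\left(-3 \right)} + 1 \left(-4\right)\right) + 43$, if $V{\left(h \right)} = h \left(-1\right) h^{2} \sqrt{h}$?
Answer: $49$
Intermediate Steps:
$U{\left(X \right)} = -2$ ($U{\left(X \right)} = -6 + 4 = -2$)
$V{\left(h \right)} = - h^{\frac{7}{2}}$ ($V{\left(h \right)} = - h h^{2} \sqrt{h} = - h^{3} \sqrt{h} = - h^{\frac{7}{2}}$)
$V{\left(1 \right)} \left(U{\left(-3 \right)} + 1 \left(-4\right)\right) + 43 = - 1^{\frac{7}{2}} \left(-2 + 1 \left(-4\right)\right) + 43 = \left(-1\right) 1 \left(-2 - 4\right) + 43 = \left(-1\right) \left(-6\right) + 43 = 6 + 43 = 49$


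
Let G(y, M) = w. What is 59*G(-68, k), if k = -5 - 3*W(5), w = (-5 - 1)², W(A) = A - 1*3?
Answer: 2124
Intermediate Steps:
W(A) = -3 + A (W(A) = A - 3 = -3 + A)
w = 36 (w = (-6)² = 36)
k = -11 (k = -5 - 3*(-3 + 5) = -5 - 3*2 = -5 - 6 = -11)
G(y, M) = 36
59*G(-68, k) = 59*36 = 2124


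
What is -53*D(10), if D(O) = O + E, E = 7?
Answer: -901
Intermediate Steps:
D(O) = 7 + O (D(O) = O + 7 = 7 + O)
-53*D(10) = -53*(7 + 10) = -53*17 = -901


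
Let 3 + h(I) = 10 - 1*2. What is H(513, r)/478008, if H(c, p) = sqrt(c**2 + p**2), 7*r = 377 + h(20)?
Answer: sqrt(13041205)/3346056 ≈ 0.0010793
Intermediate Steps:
h(I) = 5 (h(I) = -3 + (10 - 1*2) = -3 + (10 - 2) = -3 + 8 = 5)
r = 382/7 (r = (377 + 5)/7 = (1/7)*382 = 382/7 ≈ 54.571)
H(513, r)/478008 = sqrt(513**2 + (382/7)**2)/478008 = sqrt(263169 + 145924/49)*(1/478008) = sqrt(13041205/49)*(1/478008) = (sqrt(13041205)/7)*(1/478008) = sqrt(13041205)/3346056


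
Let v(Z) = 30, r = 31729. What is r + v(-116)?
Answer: 31759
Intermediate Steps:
r + v(-116) = 31729 + 30 = 31759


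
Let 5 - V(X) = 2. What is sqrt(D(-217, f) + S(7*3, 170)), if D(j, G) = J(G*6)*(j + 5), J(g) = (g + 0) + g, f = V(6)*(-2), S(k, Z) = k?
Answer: sqrt(15285) ≈ 123.63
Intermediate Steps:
V(X) = 3 (V(X) = 5 - 1*2 = 5 - 2 = 3)
f = -6 (f = 3*(-2) = -6)
J(g) = 2*g (J(g) = g + g = 2*g)
D(j, G) = 12*G*(5 + j) (D(j, G) = (2*(G*6))*(j + 5) = (2*(6*G))*(5 + j) = (12*G)*(5 + j) = 12*G*(5 + j))
sqrt(D(-217, f) + S(7*3, 170)) = sqrt(12*(-6)*(5 - 217) + 7*3) = sqrt(12*(-6)*(-212) + 21) = sqrt(15264 + 21) = sqrt(15285)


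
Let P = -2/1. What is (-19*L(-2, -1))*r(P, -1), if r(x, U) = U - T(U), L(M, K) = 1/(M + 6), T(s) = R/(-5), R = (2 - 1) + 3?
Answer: 19/20 ≈ 0.95000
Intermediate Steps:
R = 4 (R = 1 + 3 = 4)
T(s) = -⅘ (T(s) = 4/(-5) = 4*(-⅕) = -⅘)
L(M, K) = 1/(6 + M)
P = -2 (P = -2*1 = -2)
r(x, U) = ⅘ + U (r(x, U) = U - 1*(-⅘) = U + ⅘ = ⅘ + U)
(-19*L(-2, -1))*r(P, -1) = (-19/(6 - 2))*(⅘ - 1) = -19/4*(-⅕) = 19/20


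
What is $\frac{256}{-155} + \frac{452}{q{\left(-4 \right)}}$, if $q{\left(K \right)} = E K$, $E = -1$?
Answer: $\frac{17259}{155} \approx 111.35$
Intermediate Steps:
$q{\left(K \right)} = - K$
$\frac{256}{-155} + \frac{452}{q{\left(-4 \right)}} = \frac{256}{-155} + \frac{452}{\left(-1\right) \left(-4\right)} = 256 \left(- \frac{1}{155}\right) + \frac{452}{4} = - \frac{256}{155} + 452 \cdot \frac{1}{4} = - \frac{256}{155} + 113 = \frac{17259}{155}$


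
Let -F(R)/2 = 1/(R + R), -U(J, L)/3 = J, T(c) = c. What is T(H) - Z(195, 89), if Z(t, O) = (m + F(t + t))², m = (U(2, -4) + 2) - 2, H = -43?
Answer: -12020581/152100 ≈ -79.031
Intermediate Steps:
U(J, L) = -3*J
F(R) = -1/R (F(R) = -2/(R + R) = -2*1/(2*R) = -1/R)
m = -6 (m = (-3*2 + 2) - 2 = (-6 + 2) - 2 = -4 - 2 = -6)
Z(t, O) = (-6 - 1/(2*t))² (Z(t, O) = (-6 - 1/(t + t))² = (-6 - 1/(2*t))²)
T(H) - Z(195, 89) = -43 - (1 + 12*195)²/(4*195²) = -43 - (1 + 2340)²/(4*38025) = -43 - 2341²/(4*38025) = -43 - 5480281/(4*38025) = -43 - 1*5480281/152100 = -43 - 5480281/152100 = -12020581/152100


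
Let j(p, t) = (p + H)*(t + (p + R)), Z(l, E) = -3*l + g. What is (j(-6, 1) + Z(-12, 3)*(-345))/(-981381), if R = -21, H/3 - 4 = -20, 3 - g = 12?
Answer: 2637/327127 ≈ 0.0080611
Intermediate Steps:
g = -9 (g = 3 - 1*12 = 3 - 12 = -9)
H = -48 (H = 12 + 3*(-20) = 12 - 60 = -48)
Z(l, E) = -9 - 3*l (Z(l, E) = -3*l - 9 = -9 - 3*l)
j(p, t) = (-48 + p)*(-21 + p + t) (j(p, t) = (p - 48)*(t + (p - 21)) = (-48 + p)*(t + (-21 + p)) = (-48 + p)*(-21 + p + t))
(j(-6, 1) + Z(-12, 3)*(-345))/(-981381) = ((1008 + (-6)² - 69*(-6) - 48*1 - 6*1) + (-9 - 3*(-12))*(-345))/(-981381) = ((1008 + 36 + 414 - 48 - 6) + (-9 + 36)*(-345))*(-1/981381) = (1404 + 27*(-345))*(-1/981381) = (1404 - 9315)*(-1/981381) = -7911*(-1/981381) = 2637/327127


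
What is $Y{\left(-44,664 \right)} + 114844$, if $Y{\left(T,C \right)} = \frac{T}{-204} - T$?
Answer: $\frac{5859299}{51} \approx 1.1489 \cdot 10^{5}$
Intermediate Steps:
$Y{\left(T,C \right)} = - \frac{205 T}{204}$ ($Y{\left(T,C \right)} = T \left(- \frac{1}{204}\right) - T = - \frac{T}{204} - T = - \frac{205 T}{204}$)
$Y{\left(-44,664 \right)} + 114844 = \left(- \frac{205}{204}\right) \left(-44\right) + 114844 = \frac{2255}{51} + 114844 = \frac{5859299}{51}$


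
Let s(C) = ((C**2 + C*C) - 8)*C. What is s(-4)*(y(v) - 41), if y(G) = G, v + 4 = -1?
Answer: 4416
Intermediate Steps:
v = -5 (v = -4 - 1 = -5)
s(C) = C*(-8 + 2*C**2) (s(C) = ((C**2 + C**2) - 8)*C = (2*C**2 - 8)*C = (-8 + 2*C**2)*C = C*(-8 + 2*C**2))
s(-4)*(y(v) - 41) = (2*(-4)*(-4 + (-4)**2))*(-5 - 41) = (2*(-4)*(-4 + 16))*(-46) = (2*(-4)*12)*(-46) = -96*(-46) = 4416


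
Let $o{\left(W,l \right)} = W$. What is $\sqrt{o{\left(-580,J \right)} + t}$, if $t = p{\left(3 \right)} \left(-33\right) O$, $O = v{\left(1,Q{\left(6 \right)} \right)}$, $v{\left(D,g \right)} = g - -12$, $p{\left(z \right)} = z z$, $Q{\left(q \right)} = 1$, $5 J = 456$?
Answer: $i \sqrt{4441} \approx 66.641 i$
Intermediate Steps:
$J = \frac{456}{5}$ ($J = \frac{1}{5} \cdot 456 = \frac{456}{5} \approx 91.2$)
$p{\left(z \right)} = z^{2}$
$v{\left(D,g \right)} = 12 + g$ ($v{\left(D,g \right)} = g + 12 = 12 + g$)
$O = 13$ ($O = 12 + 1 = 13$)
$t = -3861$ ($t = 3^{2} \left(-33\right) 13 = 9 \left(-33\right) 13 = \left(-297\right) 13 = -3861$)
$\sqrt{o{\left(-580,J \right)} + t} = \sqrt{-580 - 3861} = \sqrt{-4441} = i \sqrt{4441}$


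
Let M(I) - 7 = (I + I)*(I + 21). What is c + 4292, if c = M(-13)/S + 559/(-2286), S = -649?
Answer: 6367767983/1483614 ≈ 4292.1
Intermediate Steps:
M(I) = 7 + 2*I*(21 + I) (M(I) = 7 + (I + I)*(I + 21) = 7 + (2*I)*(21 + I) = 7 + 2*I*(21 + I))
c = 96695/1483614 (c = (7 + 2*(-13)² + 42*(-13))/(-649) + 559/(-2286) = (7 + 2*169 - 546)*(-1/649) + 559*(-1/2286) = (7 + 338 - 546)*(-1/649) - 559/2286 = -201*(-1/649) - 559/2286 = 201/649 - 559/2286 = 96695/1483614 ≈ 0.065175)
c + 4292 = 96695/1483614 + 4292 = 6367767983/1483614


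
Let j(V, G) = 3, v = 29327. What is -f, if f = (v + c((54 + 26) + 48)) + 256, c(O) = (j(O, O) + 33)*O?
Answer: -34191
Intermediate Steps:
c(O) = 36*O (c(O) = (3 + 33)*O = 36*O)
f = 34191 (f = (29327 + 36*((54 + 26) + 48)) + 256 = (29327 + 36*(80 + 48)) + 256 = (29327 + 36*128) + 256 = (29327 + 4608) + 256 = 33935 + 256 = 34191)
-f = -1*34191 = -34191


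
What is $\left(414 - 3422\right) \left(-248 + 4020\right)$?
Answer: $-11346176$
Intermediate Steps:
$\left(414 - 3422\right) \left(-248 + 4020\right) = \left(-3008\right) 3772 = -11346176$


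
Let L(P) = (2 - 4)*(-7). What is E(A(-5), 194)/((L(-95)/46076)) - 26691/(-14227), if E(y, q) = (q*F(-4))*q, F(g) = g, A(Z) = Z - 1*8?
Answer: -1203476732627/2429 ≈ -4.9546e+8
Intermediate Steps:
A(Z) = -8 + Z (A(Z) = Z - 8 = -8 + Z)
E(y, q) = -4*q² (E(y, q) = (q*(-4))*q = (-4*q)*q = -4*q²)
L(P) = 14 (L(P) = -2*(-7) = 14)
E(A(-5), 194)/((L(-95)/46076)) - 26691/(-14227) = (-4*194²)/((14/46076)) - 26691/(-14227) = (-4*37636)/((14*(1/46076))) - 26691*(-1/14227) = -150544/7/23038 + 651/347 = -150544*23038/7 + 651/347 = -3468232672/7 + 651/347 = -1203476732627/2429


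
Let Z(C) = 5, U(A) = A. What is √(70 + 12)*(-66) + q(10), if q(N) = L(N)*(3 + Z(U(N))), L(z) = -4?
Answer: -32 - 66*√82 ≈ -629.66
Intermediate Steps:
q(N) = -32 (q(N) = -4*(3 + 5) = -4*8 = -32)
√(70 + 12)*(-66) + q(10) = √(70 + 12)*(-66) - 32 = √82*(-66) - 32 = -66*√82 - 32 = -32 - 66*√82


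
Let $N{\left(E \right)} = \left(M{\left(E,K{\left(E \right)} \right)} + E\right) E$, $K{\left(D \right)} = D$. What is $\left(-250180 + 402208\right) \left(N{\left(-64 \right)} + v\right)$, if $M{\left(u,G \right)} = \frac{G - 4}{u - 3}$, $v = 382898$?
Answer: $\frac{3941211270888}{67} \approx 5.8824 \cdot 10^{10}$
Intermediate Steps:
$M{\left(u,G \right)} = \frac{-4 + G}{-3 + u}$
$N{\left(E \right)} = E \left(E + \frac{-4 + E}{-3 + E}\right)$ ($N{\left(E \right)} = \left(\frac{-4 + E}{-3 + E} + E\right) E = \left(E + \frac{-4 + E}{-3 + E}\right) E = E \left(E + \frac{-4 + E}{-3 + E}\right)$)
$\left(-250180 + 402208\right) \left(N{\left(-64 \right)} + v\right) = \left(-250180 + 402208\right) \left(- \frac{64 \left(-4 - 64 - 64 \left(-3 - 64\right)\right)}{-3 - 64} + 382898\right) = 152028 \left(- \frac{64 \left(-4 - 64 - -4288\right)}{-67} + 382898\right) = 152028 \left(\left(-64\right) \left(- \frac{1}{67}\right) \left(-4 - 64 + 4288\right) + 382898\right) = 152028 \left(\left(-64\right) \left(- \frac{1}{67}\right) 4220 + 382898\right) = 152028 \left(\frac{270080}{67} + 382898\right) = 152028 \cdot \frac{25924246}{67} = \frac{3941211270888}{67}$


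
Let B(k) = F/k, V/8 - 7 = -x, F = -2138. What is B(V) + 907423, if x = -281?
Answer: 1045350227/1152 ≈ 9.0742e+5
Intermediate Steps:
V = 2304 (V = 56 + 8*(-1*(-281)) = 56 + 8*281 = 56 + 2248 = 2304)
B(k) = -2138/k
B(V) + 907423 = -2138/2304 + 907423 = -2138*1/2304 + 907423 = -1069/1152 + 907423 = 1045350227/1152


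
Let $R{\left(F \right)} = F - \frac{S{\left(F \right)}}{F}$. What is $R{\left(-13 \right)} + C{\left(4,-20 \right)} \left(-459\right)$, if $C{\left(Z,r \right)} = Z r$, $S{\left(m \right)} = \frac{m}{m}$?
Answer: $\frac{477192}{13} \approx 36707.0$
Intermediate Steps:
$S{\left(m \right)} = 1$
$R{\left(F \right)} = F - \frac{1}{F}$ ($R{\left(F \right)} = F - 1 \frac{1}{F} = F - \frac{1}{F}$)
$R{\left(-13 \right)} + C{\left(4,-20 \right)} \left(-459\right) = \left(-13 - \frac{1}{-13}\right) + 4 \left(-20\right) \left(-459\right) = \left(-13 - - \frac{1}{13}\right) - -36720 = \left(-13 + \frac{1}{13}\right) + 36720 = - \frac{168}{13} + 36720 = \frac{477192}{13}$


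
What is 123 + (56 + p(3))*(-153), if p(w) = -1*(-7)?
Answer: -9516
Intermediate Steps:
p(w) = 7
123 + (56 + p(3))*(-153) = 123 + (56 + 7)*(-153) = 123 + 63*(-153) = 123 - 9639 = -9516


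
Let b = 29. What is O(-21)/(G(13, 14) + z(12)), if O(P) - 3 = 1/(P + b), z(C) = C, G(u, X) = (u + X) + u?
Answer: 25/416 ≈ 0.060096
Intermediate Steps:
G(u, X) = X + 2*u (G(u, X) = (X + u) + u = X + 2*u)
O(P) = 3 + 1/(29 + P) (O(P) = 3 + 1/(P + 29) = 3 + 1/(29 + P))
O(-21)/(G(13, 14) + z(12)) = ((88 + 3*(-21))/(29 - 21))/((14 + 2*13) + 12) = ((88 - 63)/8)/((14 + 26) + 12) = ((⅛)*25)/(40 + 12) = (25/8)/52 = (25/8)*(1/52) = 25/416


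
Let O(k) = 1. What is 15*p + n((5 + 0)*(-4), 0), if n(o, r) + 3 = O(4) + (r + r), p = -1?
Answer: -17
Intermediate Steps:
n(o, r) = -2 + 2*r (n(o, r) = -3 + (1 + (r + r)) = -3 + (1 + 2*r) = -2 + 2*r)
15*p + n((5 + 0)*(-4), 0) = 15*(-1) + (-2 + 2*0) = -15 + (-2 + 0) = -15 - 2 = -17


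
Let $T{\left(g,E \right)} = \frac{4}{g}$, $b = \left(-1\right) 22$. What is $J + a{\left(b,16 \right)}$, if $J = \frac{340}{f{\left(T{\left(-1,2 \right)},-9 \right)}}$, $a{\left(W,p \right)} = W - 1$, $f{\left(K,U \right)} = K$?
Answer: $-108$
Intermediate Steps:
$b = -22$
$a{\left(W,p \right)} = -1 + W$
$J = -85$ ($J = \frac{340}{4 \frac{1}{-1}} = \frac{340}{4 \left(-1\right)} = \frac{340}{-4} = 340 \left(- \frac{1}{4}\right) = -85$)
$J + a{\left(b,16 \right)} = -85 - 23 = -108$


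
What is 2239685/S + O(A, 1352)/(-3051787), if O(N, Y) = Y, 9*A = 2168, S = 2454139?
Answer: 6831723571167/7489509496393 ≈ 0.91217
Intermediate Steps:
A = 2168/9 (A = (⅑)*2168 = 2168/9 ≈ 240.89)
2239685/S + O(A, 1352)/(-3051787) = 2239685/2454139 + 1352/(-3051787) = 2239685*(1/2454139) + 1352*(-1/3051787) = 2239685/2454139 - 1352/3051787 = 6831723571167/7489509496393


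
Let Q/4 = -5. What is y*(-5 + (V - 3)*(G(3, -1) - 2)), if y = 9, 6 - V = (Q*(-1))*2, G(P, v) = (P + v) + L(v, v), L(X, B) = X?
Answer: 288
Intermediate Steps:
Q = -20 (Q = 4*(-5) = -20)
G(P, v) = P + 2*v (G(P, v) = (P + v) + v = P + 2*v)
V = -34 (V = 6 - (-20*(-1))*2 = 6 - 20*2 = 6 - 1*40 = 6 - 40 = -34)
y*(-5 + (V - 3)*(G(3, -1) - 2)) = 9*(-5 + (-34 - 3)*((3 + 2*(-1)) - 2)) = 9*(-5 - 37*((3 - 2) - 2)) = 9*(-5 - 37*(1 - 2)) = 9*(-5 - 37*(-1)) = 9*(-5 + 37) = 9*32 = 288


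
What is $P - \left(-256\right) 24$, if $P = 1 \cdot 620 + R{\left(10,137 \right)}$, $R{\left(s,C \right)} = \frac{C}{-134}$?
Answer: $\frac{906239}{134} \approx 6763.0$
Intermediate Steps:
$R{\left(s,C \right)} = - \frac{C}{134}$ ($R{\left(s,C \right)} = C \left(- \frac{1}{134}\right) = - \frac{C}{134}$)
$P = \frac{82943}{134}$ ($P = 1 \cdot 620 - \frac{137}{134} = 620 - \frac{137}{134} = \frac{82943}{134} \approx 618.98$)
$P - \left(-256\right) 24 = \frac{82943}{134} - \left(-256\right) 24 = \frac{82943}{134} - -6144 = \frac{82943}{134} + 6144 = \frac{906239}{134}$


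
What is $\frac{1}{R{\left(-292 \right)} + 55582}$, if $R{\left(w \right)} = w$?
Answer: $\frac{1}{55290} \approx 1.8086 \cdot 10^{-5}$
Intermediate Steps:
$\frac{1}{R{\left(-292 \right)} + 55582} = \frac{1}{-292 + 55582} = \frac{1}{55290}$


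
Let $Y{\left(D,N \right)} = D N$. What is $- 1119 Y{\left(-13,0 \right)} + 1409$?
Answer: $1409$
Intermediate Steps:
$- 1119 Y{\left(-13,0 \right)} + 1409 = - 1119 \left(\left(-13\right) 0\right) + 1409 = \left(-1119\right) 0 + 1409 = 0 + 1409 = 1409$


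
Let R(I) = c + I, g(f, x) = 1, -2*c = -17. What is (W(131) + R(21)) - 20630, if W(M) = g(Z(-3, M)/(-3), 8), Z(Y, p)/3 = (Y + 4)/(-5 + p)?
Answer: -41199/2 ≈ -20600.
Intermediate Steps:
c = 17/2 (c = -1/2*(-17) = 17/2 ≈ 8.5000)
Z(Y, p) = 3*(4 + Y)/(-5 + p) (Z(Y, p) = 3*((Y + 4)/(-5 + p)) = 3*((4 + Y)/(-5 + p)) = 3*(4 + Y)/(-5 + p))
W(M) = 1
R(I) = 17/2 + I
(W(131) + R(21)) - 20630 = (1 + (17/2 + 21)) - 20630 = (1 + 59/2) - 20630 = 61/2 - 20630 = -41199/2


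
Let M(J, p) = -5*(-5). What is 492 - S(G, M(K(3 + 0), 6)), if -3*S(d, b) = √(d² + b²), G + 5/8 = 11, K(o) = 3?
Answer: 492 + √46889/24 ≈ 501.02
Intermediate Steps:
M(J, p) = 25
G = 83/8 (G = -5/8 + 11 = 83/8 ≈ 10.375)
S(d, b) = -√(b² + d²)/3 (S(d, b) = -√(d² + b²)/3 = -√(b² + d²)/3)
492 - S(G, M(K(3 + 0), 6)) = 492 - (-1)*√(25² + (83/8)²)/3 = 492 - (-1)*√(625 + 6889/64)/3 = 492 - (-1)*√(46889/64)/3 = 492 - (-1)*√46889/8/3 = 492 - (-1)*√46889/24 = 492 + √46889/24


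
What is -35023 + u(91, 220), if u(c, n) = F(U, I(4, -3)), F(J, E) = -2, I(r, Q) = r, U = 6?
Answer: -35025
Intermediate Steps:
u(c, n) = -2
-35023 + u(91, 220) = -35023 - 2 = -35025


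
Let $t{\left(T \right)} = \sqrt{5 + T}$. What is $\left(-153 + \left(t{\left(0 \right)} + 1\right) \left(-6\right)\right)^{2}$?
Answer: $25461 + 1908 \sqrt{5} \approx 29727.0$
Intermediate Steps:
$\left(-153 + \left(t{\left(0 \right)} + 1\right) \left(-6\right)\right)^{2} = \left(-153 + \left(\sqrt{5 + 0} + 1\right) \left(-6\right)\right)^{2} = \left(-153 + \left(\sqrt{5} + 1\right) \left(-6\right)\right)^{2} = \left(-153 + \left(1 + \sqrt{5}\right) \left(-6\right)\right)^{2} = \left(-153 - \left(6 + 6 \sqrt{5}\right)\right)^{2} = \left(-159 - 6 \sqrt{5}\right)^{2}$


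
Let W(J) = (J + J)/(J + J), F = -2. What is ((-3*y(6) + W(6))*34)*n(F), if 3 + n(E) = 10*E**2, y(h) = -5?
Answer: 20128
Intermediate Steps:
n(E) = -3 + 10*E**2
W(J) = 1 (W(J) = (2*J)/((2*J)) = (2*J)*(1/(2*J)) = 1)
((-3*y(6) + W(6))*34)*n(F) = ((-3*(-5) + 1)*34)*(-3 + 10*(-2)**2) = ((15 + 1)*34)*(-3 + 10*4) = (16*34)*(-3 + 40) = 544*37 = 20128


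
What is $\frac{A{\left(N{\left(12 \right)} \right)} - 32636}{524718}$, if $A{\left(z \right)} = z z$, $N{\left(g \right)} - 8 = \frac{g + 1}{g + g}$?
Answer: $- \frac{457471}{7371648} \approx -0.062058$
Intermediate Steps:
$N{\left(g \right)} = 8 + \frac{1 + g}{2 g}$ ($N{\left(g \right)} = 8 + \frac{g + 1}{g + g} = 8 + \frac{1 + g}{2 g}$)
$A{\left(z \right)} = z^{2}$
$\frac{A{\left(N{\left(12 \right)} \right)} - 32636}{524718} = \frac{\left(\frac{1 + 17 \cdot 12}{2 \cdot 12}\right)^{2} - 32636}{524718} = \left(\left(\frac{1}{2} \cdot \frac{1}{12} \left(1 + 204\right)\right)^{2} - 32636\right) \frac{1}{524718} = \left(\left(\frac{1}{2} \cdot \frac{1}{12} \cdot 205\right)^{2} - 32636\right) \frac{1}{524718} = \left(\left(\frac{205}{24}\right)^{2} - 32636\right) \frac{1}{524718} = \left(\frac{42025}{576} - 32636\right) \frac{1}{524718} = \left(- \frac{18756311}{576}\right) \frac{1}{524718} = - \frac{457471}{7371648}$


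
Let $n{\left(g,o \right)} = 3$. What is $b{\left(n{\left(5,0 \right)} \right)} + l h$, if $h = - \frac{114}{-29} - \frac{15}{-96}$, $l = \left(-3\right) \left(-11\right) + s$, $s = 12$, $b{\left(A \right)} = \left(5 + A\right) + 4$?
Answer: $\frac{181821}{928} \approx 195.93$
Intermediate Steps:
$b{\left(A \right)} = 9 + A$
$l = 45$ ($l = \left(-3\right) \left(-11\right) + 12 = 33 + 12 = 45$)
$h = \frac{3793}{928}$ ($h = \left(-114\right) \left(- \frac{1}{29}\right) - - \frac{5}{32} = \frac{114}{29} + \frac{5}{32} = \frac{3793}{928} \approx 4.0873$)
$b{\left(n{\left(5,0 \right)} \right)} + l h = \left(9 + 3\right) + 45 \cdot \frac{3793}{928} = 12 + \frac{170685}{928} = \frac{181821}{928}$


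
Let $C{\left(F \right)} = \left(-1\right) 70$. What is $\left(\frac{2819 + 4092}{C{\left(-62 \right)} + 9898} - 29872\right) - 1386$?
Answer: $- \frac{307196713}{9828} \approx -31257.0$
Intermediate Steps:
$C{\left(F \right)} = -70$
$\left(\frac{2819 + 4092}{C{\left(-62 \right)} + 9898} - 29872\right) - 1386 = \left(\frac{2819 + 4092}{-70 + 9898} - 29872\right) - 1386 = \left(\frac{6911}{9828} - 29872\right) - 1386 = - \frac{293575105}{9828} - 1386 = - \frac{307196713}{9828}$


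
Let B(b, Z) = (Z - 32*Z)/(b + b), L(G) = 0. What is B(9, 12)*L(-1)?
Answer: 0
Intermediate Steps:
B(b, Z) = -31*Z/(2*b) (B(b, Z) = (-31*Z)/((2*b)) = (-31*Z)*(1/(2*b)) = -31*Z/(2*b))
B(9, 12)*L(-1) = -31/2*12/9*0 = -31/2*12*⅑*0 = -62/3*0 = 0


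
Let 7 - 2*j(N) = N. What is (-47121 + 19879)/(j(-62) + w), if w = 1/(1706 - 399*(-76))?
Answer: -218140315/276259 ≈ -789.62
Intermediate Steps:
w = 1/32030 (w = 1/(1706 + 30324) = 1/32030 ≈ 3.1221e-5)
j(N) = 7/2 - N/2
(-47121 + 19879)/(j(-62) + w) = (-47121 + 19879)/((7/2 - ½*(-62)) + 1/32030) = -27242/((7/2 + 31) + 1/32030) = -27242/(69/2 + 1/32030) = -27242/552518/16015 = -27242*16015/552518 = -218140315/276259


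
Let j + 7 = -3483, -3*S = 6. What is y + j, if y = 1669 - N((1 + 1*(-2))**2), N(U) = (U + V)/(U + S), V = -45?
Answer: -1865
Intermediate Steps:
S = -2 (S = -1/3*6 = -2)
N(U) = (-45 + U)/(-2 + U) (N(U) = (U - 45)/(U - 2) = (-45 + U)/(-2 + U))
j = -3490 (j = -7 - 3483 = -3490)
y = 1625 (y = 1669 - (-45 + (1 + 1*(-2))**2)/(-2 + (1 + 1*(-2))**2) = 1669 - (-45 + (1 - 2)**2)/(-2 + (1 - 2)**2) = 1669 - (-45 + (-1)**2)/(-2 + (-1)**2) = 1669 - (-45 + 1)/(-2 + 1) = 1669 - (-44)/(-1) = 1669 - (-1)*(-44) = 1669 - 1*44 = 1669 - 44 = 1625)
y + j = 1625 - 3490 = -1865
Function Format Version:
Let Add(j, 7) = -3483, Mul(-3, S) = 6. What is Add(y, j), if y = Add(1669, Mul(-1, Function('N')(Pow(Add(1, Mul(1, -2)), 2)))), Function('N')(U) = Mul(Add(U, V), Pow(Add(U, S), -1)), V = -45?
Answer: -1865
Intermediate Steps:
S = -2 (S = Mul(Rational(-1, 3), 6) = -2)
Function('N')(U) = Mul(Pow(Add(-2, U), -1), Add(-45, U)) (Function('N')(U) = Mul(Add(U, -45), Pow(Add(U, -2), -1)) = Mul(Add(-45, U), Pow(Add(-2, U), -1)) = Mul(Pow(Add(-2, U), -1), Add(-45, U)))
j = -3490 (j = Add(-7, -3483) = -3490)
y = 1625 (y = Add(1669, Mul(-1, Mul(Pow(Add(-2, Pow(Add(1, Mul(1, -2)), 2)), -1), Add(-45, Pow(Add(1, Mul(1, -2)), 2))))) = Add(1669, Mul(-1, Mul(Pow(Add(-2, Pow(Add(1, -2), 2)), -1), Add(-45, Pow(Add(1, -2), 2))))) = Add(1669, Mul(-1, Mul(Pow(Add(-2, Pow(-1, 2)), -1), Add(-45, Pow(-1, 2))))) = Add(1669, Mul(-1, Mul(Pow(Add(-2, 1), -1), Add(-45, 1)))) = Add(1669, Mul(-1, Mul(Pow(-1, -1), -44))) = Add(1669, Mul(-1, Mul(-1, -44))) = Add(1669, Mul(-1, 44)) = Add(1669, -44) = 1625)
Add(y, j) = Add(1625, -3490) = -1865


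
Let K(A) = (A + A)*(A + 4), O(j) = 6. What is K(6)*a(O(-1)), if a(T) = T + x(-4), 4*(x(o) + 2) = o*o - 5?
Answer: 810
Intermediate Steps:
x(o) = -13/4 + o²/4 (x(o) = -2 + (o*o - 5)/4 = -2 + (o² - 5)/4 = -2 + (-5 + o²)/4 = -2 + (-5/4 + o²/4) = -13/4 + o²/4)
a(T) = ¾ + T (a(T) = T + (-13/4 + (¼)*(-4)²) = T + (-13/4 + (¼)*16) = T + (-13/4 + 4) = T + ¾ = ¾ + T)
K(A) = 2*A*(4 + A) (K(A) = (2*A)*(4 + A) = 2*A*(4 + A))
K(6)*a(O(-1)) = (2*6*(4 + 6))*(¾ + 6) = (2*6*10)*(27/4) = 120*(27/4) = 810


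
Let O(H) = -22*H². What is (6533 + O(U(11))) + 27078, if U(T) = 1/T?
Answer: 369719/11 ≈ 33611.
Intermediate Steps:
(6533 + O(U(11))) + 27078 = (6533 - 22*(1/11)²) + 27078 = (6533 - 22*1/121) + 27078 = (6533 - 2/11) + 27078 = 71861/11 + 27078 = 369719/11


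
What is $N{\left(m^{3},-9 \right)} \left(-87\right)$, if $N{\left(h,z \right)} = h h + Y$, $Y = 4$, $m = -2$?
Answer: $-5916$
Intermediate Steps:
$N{\left(h,z \right)} = 4 + h^{2}$ ($N{\left(h,z \right)} = h h + 4 = h^{2} + 4 = 4 + h^{2}$)
$N{\left(m^{3},-9 \right)} \left(-87\right) = \left(4 + \left(\left(-2\right)^{3}\right)^{2}\right) \left(-87\right) = \left(4 + \left(-8\right)^{2}\right) \left(-87\right) = \left(4 + 64\right) \left(-87\right) = 68 \left(-87\right) = -5916$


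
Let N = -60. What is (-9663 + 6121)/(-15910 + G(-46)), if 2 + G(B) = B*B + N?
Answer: 1771/6928 ≈ 0.25563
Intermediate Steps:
G(B) = -62 + B² (G(B) = -2 + (B*B - 60) = -2 + (B² - 60) = -2 + (-60 + B²) = -62 + B²)
(-9663 + 6121)/(-15910 + G(-46)) = (-9663 + 6121)/(-15910 + (-62 + (-46)²)) = -3542/(-15910 + (-62 + 2116)) = -3542/(-15910 + 2054) = -3542/(-13856) = -3542*(-1/13856) = 1771/6928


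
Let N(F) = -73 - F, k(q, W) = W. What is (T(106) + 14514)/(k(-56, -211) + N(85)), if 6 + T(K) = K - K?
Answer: -1612/41 ≈ -39.317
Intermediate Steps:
T(K) = -6 (T(K) = -6 + (K - K) = -6 + 0 = -6)
(T(106) + 14514)/(k(-56, -211) + N(85)) = (-6 + 14514)/(-211 + (-73 - 1*85)) = 14508/(-211 + (-73 - 85)) = 14508/(-211 - 158) = 14508/(-369) = 14508*(-1/369) = -1612/41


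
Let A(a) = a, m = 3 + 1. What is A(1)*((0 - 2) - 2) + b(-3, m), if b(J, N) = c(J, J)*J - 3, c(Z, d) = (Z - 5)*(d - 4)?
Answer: -175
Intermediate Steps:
m = 4
c(Z, d) = (-5 + Z)*(-4 + d)
b(J, N) = -3 + J*(20 + J² - 9*J) (b(J, N) = (20 - 5*J - 4*J + J*J)*J - 3 = (20 - 5*J - 4*J + J²)*J - 3 = (20 + J² - 9*J)*J - 3 = J*(20 + J² - 9*J) - 3 = -3 + J*(20 + J² - 9*J))
A(1)*((0 - 2) - 2) + b(-3, m) = 1*((0 - 2) - 2) + (-3 - 3*(20 + (-3)² - 9*(-3))) = 1*(-2 - 2) + (-3 - 3*(20 + 9 + 27)) = 1*(-4) + (-3 - 3*56) = -4 + (-3 - 168) = -4 - 171 = -175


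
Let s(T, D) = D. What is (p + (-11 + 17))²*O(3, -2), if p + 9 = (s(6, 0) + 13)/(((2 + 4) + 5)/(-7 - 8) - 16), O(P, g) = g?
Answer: -1797408/63001 ≈ -28.530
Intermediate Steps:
p = -2454/251 (p = -9 + (0 + 13)/(((2 + 4) + 5)/(-7 - 8) - 16) = -9 + 13/((6 + 5)/(-15) - 16) = -9 + 13/(11*(-1/15) - 16) = -9 + 13/(-11/15 - 16) = -9 + 13/(-251/15) = -9 + 13*(-15/251) = -9 - 195/251 = -2454/251 ≈ -9.7769)
(p + (-11 + 17))²*O(3, -2) = (-2454/251 + (-11 + 17))²*(-2) = (-2454/251 + 6)²*(-2) = (-948/251)²*(-2) = (898704/63001)*(-2) = -1797408/63001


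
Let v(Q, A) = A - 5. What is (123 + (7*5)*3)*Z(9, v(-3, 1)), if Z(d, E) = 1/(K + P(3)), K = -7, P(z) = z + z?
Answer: -228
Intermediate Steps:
P(z) = 2*z
v(Q, A) = -5 + A
Z(d, E) = -1 (Z(d, E) = 1/(-7 + 2*3) = 1/(-7 + 6) = 1/(-1) = -1)
(123 + (7*5)*3)*Z(9, v(-3, 1)) = (123 + (7*5)*3)*(-1) = (123 + 35*3)*(-1) = (123 + 105)*(-1) = 228*(-1) = -228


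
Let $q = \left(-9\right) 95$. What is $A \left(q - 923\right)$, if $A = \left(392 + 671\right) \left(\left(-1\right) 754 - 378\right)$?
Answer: $2139495848$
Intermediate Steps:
$q = -855$
$A = -1203316$ ($A = 1063 \left(-754 - 378\right) = 1063 \left(-1132\right) = -1203316$)
$A \left(q - 923\right) = - 1203316 \left(-855 - 923\right) = \left(-1203316\right) \left(-1778\right) = 2139495848$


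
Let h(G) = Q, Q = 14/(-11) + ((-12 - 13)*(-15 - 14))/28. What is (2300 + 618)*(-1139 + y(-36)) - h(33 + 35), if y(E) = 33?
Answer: -994018447/308 ≈ -3.2273e+6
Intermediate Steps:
Q = 7583/308 (Q = 14*(-1/11) - 25*(-29)*(1/28) = -14/11 + 725*(1/28) = -14/11 + 725/28 = 7583/308 ≈ 24.620)
h(G) = 7583/308
(2300 + 618)*(-1139 + y(-36)) - h(33 + 35) = (2300 + 618)*(-1139 + 33) - 1*7583/308 = 2918*(-1106) - 7583/308 = -3227308 - 7583/308 = -994018447/308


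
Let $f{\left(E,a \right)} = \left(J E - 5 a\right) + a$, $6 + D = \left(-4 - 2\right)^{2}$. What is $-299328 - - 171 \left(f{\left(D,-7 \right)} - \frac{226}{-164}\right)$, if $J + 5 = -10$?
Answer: $- \frac{30442857}{82} \approx -3.7125 \cdot 10^{5}$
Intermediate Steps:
$J = -15$ ($J = -5 - 10 = -15$)
$D = 30$ ($D = -6 + \left(-4 - 2\right)^{2} = -6 + \left(-6\right)^{2} = -6 + 36 = 30$)
$f{\left(E,a \right)} = - 15 E - 4 a$ ($f{\left(E,a \right)} = \left(- 15 E - 5 a\right) + a = - 15 E - 4 a$)
$-299328 - - 171 \left(f{\left(D,-7 \right)} - \frac{226}{-164}\right) = -299328 - - 171 \left(\left(\left(-15\right) 30 - -28\right) - \frac{226}{-164}\right) = -299328 - - 171 \left(\left(-450 + 28\right) - - \frac{113}{82}\right) = -299328 - - 171 \left(-422 + \frac{113}{82}\right) = -299328 - \left(-171\right) \left(- \frac{34491}{82}\right) = -299328 - \frac{5897961}{82} = - \frac{30442857}{82}$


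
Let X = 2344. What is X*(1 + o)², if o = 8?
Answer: 189864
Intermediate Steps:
X*(1 + o)² = 2344*(1 + 8)² = 2344*9² = 2344*81 = 189864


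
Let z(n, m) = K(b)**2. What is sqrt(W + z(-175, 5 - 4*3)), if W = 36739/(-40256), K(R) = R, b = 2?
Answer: sqrt(78175265)/5032 ≈ 1.7571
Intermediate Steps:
z(n, m) = 4 (z(n, m) = 2**2 = 4)
W = -36739/40256 (W = 36739*(-1/40256) = -36739/40256 ≈ -0.91263)
sqrt(W + z(-175, 5 - 4*3)) = sqrt(-36739/40256 + 4) = sqrt(124285/40256) = sqrt(78175265)/5032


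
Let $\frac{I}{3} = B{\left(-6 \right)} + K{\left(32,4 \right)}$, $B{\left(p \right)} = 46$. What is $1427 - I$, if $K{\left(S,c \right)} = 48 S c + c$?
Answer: $-17155$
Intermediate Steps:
$K{\left(S,c \right)} = c + 48 S c$ ($K{\left(S,c \right)} = 48 S c + c = c + 48 S c$)
$I = 18582$ ($I = 3 \left(46 + 4 \left(1 + 48 \cdot 32\right)\right) = 3 \left(46 + 4 \left(1 + 1536\right)\right) = 3 \left(46 + 4 \cdot 1537\right) = 3 \left(46 + 6148\right) = 3 \cdot 6194 = 18582$)
$1427 - I = 1427 - 18582 = -17155$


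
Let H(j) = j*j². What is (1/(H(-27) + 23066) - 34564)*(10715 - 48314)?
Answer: 4396451483589/3383 ≈ 1.2996e+9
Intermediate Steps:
H(j) = j³
(1/(H(-27) + 23066) - 34564)*(10715 - 48314) = (1/((-27)³ + 23066) - 34564)*(10715 - 48314) = (1/(-19683 + 23066) - 34564)*(-37599) = (1/3383 - 34564)*(-37599) = -116930011/3383*(-37599) = 4396451483589/3383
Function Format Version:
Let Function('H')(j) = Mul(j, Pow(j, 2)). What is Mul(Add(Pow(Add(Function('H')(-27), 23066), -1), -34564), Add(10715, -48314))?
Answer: Rational(4396451483589, 3383) ≈ 1.2996e+9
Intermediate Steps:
Function('H')(j) = Pow(j, 3)
Mul(Add(Pow(Add(Function('H')(-27), 23066), -1), -34564), Add(10715, -48314)) = Mul(Add(Pow(Add(Pow(-27, 3), 23066), -1), -34564), Add(10715, -48314)) = Mul(Add(Pow(Add(-19683, 23066), -1), -34564), -37599) = Mul(Add(Pow(3383, -1), -34564), -37599) = Mul(Add(Rational(1, 3383), -34564), -37599) = Mul(Rational(-116930011, 3383), -37599) = Rational(4396451483589, 3383)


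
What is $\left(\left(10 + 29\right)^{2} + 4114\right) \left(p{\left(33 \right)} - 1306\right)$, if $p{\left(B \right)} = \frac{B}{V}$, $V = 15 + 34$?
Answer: $-7355515$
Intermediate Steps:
$V = 49$
$p{\left(B \right)} = \frac{B}{49}$
$\left(\left(10 + 29\right)^{2} + 4114\right) \left(p{\left(33 \right)} - 1306\right) = \left(\left(10 + 29\right)^{2} + 4114\right) \left(\frac{1}{49} \cdot 33 - 1306\right) = \left(39^{2} + 4114\right) \left(\frac{33}{49} - 1306\right) = \left(1521 + 4114\right) \left(- \frac{63961}{49}\right) = 5635 \left(- \frac{63961}{49}\right) = -7355515$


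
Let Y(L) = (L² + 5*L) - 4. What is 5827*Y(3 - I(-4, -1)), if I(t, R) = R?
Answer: 186464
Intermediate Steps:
Y(L) = -4 + L² + 5*L
5827*Y(3 - I(-4, -1)) = 5827*(-4 + (3 - 1*(-1))² + 5*(3 - 1*(-1))) = 5827*(-4 + (3 + 1)² + 5*(3 + 1)) = 5827*(-4 + 4² + 5*4) = 5827*(-4 + 16 + 20) = 5827*32 = 186464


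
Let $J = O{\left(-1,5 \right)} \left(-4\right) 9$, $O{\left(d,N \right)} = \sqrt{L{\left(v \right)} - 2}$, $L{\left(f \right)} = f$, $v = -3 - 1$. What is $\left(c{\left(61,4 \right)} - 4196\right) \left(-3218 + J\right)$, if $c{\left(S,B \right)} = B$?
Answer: $13489856 + 150912 i \sqrt{6} \approx 1.349 \cdot 10^{7} + 3.6966 \cdot 10^{5} i$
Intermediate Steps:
$v = -4$
$O{\left(d,N \right)} = i \sqrt{6}$ ($O{\left(d,N \right)} = \sqrt{-4 - 2} = \sqrt{-6} = i \sqrt{6}$)
$J = - 36 i \sqrt{6}$ ($J = i \sqrt{6} \left(-4\right) 9 = - 4 i \sqrt{6} \cdot 9 = - 36 i \sqrt{6} \approx - 88.182 i$)
$\left(c{\left(61,4 \right)} - 4196\right) \left(-3218 + J\right) = \left(4 - 4196\right) \left(-3218 - 36 i \sqrt{6}\right) = - 4192 \left(-3218 - 36 i \sqrt{6}\right) = 13489856 + 150912 i \sqrt{6}$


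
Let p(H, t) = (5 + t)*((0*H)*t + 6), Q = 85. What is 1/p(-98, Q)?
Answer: 1/540 ≈ 0.0018519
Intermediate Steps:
p(H, t) = 30 + 6*t (p(H, t) = (5 + t)*(0*t + 6) = (5 + t)*(0 + 6) = (5 + t)*6 = 30 + 6*t)
1/p(-98, Q) = 1/(30 + 6*85) = 1/(30 + 510) = 1/540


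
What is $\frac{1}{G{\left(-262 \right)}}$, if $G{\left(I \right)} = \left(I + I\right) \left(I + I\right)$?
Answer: $\frac{1}{274576} \approx 3.642 \cdot 10^{-6}$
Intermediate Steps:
$G{\left(I \right)} = 4 I^{2}$ ($G{\left(I \right)} = 2 I 2 I = 4 I^{2}$)
$\frac{1}{G{\left(-262 \right)}} = \frac{1}{4 \left(-262\right)^{2}} = \frac{1}{4 \cdot 68644} = \frac{1}{274576}$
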